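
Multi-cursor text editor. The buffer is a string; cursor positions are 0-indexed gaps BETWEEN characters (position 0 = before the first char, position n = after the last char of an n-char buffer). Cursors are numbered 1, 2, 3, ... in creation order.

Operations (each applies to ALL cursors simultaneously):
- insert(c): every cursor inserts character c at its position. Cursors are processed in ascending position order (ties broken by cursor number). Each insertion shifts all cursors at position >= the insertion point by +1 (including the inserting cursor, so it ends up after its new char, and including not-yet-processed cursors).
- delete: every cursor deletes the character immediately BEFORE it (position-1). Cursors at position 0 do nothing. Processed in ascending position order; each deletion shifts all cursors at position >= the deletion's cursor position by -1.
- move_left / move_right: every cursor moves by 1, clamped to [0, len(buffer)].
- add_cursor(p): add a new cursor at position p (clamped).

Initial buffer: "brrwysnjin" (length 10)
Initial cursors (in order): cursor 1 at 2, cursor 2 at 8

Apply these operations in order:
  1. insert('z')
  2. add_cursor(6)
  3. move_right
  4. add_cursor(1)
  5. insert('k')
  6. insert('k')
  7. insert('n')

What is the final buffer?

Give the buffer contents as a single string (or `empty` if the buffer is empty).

After op 1 (insert('z')): buffer="brzrwysnjzin" (len 12), cursors c1@3 c2@10, authorship ..1......2..
After op 2 (add_cursor(6)): buffer="brzrwysnjzin" (len 12), cursors c1@3 c3@6 c2@10, authorship ..1......2..
After op 3 (move_right): buffer="brzrwysnjzin" (len 12), cursors c1@4 c3@7 c2@11, authorship ..1......2..
After op 4 (add_cursor(1)): buffer="brzrwysnjzin" (len 12), cursors c4@1 c1@4 c3@7 c2@11, authorship ..1......2..
After op 5 (insert('k')): buffer="bkrzrkwysknjzikn" (len 16), cursors c4@2 c1@6 c3@10 c2@15, authorship .4.1.1...3..2.2.
After op 6 (insert('k')): buffer="bkkrzrkkwyskknjzikkn" (len 20), cursors c4@3 c1@8 c3@13 c2@19, authorship .44.1.11...33..2.22.
After op 7 (insert('n')): buffer="bkknrzrkknwyskknnjzikknn" (len 24), cursors c4@4 c1@10 c3@16 c2@23, authorship .444.1.111...333..2.222.

Answer: bkknrzrkknwyskknnjzikknn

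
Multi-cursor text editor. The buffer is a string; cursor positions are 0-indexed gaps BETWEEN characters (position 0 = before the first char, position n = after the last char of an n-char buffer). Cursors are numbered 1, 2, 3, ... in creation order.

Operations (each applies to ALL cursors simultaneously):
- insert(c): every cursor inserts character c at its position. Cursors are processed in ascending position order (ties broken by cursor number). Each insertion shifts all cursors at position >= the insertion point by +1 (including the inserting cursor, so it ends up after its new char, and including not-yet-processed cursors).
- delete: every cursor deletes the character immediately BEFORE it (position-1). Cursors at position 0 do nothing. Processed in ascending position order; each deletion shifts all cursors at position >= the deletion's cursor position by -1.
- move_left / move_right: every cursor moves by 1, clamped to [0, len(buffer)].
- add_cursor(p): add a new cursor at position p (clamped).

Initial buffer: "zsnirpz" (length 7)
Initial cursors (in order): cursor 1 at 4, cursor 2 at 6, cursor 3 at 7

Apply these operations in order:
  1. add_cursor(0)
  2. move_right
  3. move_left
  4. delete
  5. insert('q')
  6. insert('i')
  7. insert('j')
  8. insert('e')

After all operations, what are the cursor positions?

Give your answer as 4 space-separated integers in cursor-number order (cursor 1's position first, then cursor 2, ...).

After op 1 (add_cursor(0)): buffer="zsnirpz" (len 7), cursors c4@0 c1@4 c2@6 c3@7, authorship .......
After op 2 (move_right): buffer="zsnirpz" (len 7), cursors c4@1 c1@5 c2@7 c3@7, authorship .......
After op 3 (move_left): buffer="zsnirpz" (len 7), cursors c4@0 c1@4 c2@6 c3@6, authorship .......
After op 4 (delete): buffer="zsnz" (len 4), cursors c4@0 c1@3 c2@3 c3@3, authorship ....
After op 5 (insert('q')): buffer="qzsnqqqz" (len 8), cursors c4@1 c1@7 c2@7 c3@7, authorship 4...123.
After op 6 (insert('i')): buffer="qizsnqqqiiiz" (len 12), cursors c4@2 c1@11 c2@11 c3@11, authorship 44...123123.
After op 7 (insert('j')): buffer="qijzsnqqqiiijjjz" (len 16), cursors c4@3 c1@15 c2@15 c3@15, authorship 444...123123123.
After op 8 (insert('e')): buffer="qijezsnqqqiiijjjeeez" (len 20), cursors c4@4 c1@19 c2@19 c3@19, authorship 4444...123123123123.

Answer: 19 19 19 4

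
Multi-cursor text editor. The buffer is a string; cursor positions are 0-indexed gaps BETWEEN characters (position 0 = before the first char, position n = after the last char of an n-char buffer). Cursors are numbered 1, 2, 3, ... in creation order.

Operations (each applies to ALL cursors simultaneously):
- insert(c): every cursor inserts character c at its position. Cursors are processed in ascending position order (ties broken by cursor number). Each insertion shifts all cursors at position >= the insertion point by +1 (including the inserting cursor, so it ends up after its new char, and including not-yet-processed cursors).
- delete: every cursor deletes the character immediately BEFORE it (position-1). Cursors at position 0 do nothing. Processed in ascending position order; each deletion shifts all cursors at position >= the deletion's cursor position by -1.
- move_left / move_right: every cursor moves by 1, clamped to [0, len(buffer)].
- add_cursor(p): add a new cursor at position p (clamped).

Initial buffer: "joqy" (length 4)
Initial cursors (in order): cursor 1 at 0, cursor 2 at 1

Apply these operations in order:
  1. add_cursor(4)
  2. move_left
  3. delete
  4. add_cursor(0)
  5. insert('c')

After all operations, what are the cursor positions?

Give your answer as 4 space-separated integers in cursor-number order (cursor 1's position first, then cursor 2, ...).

Answer: 3 3 6 3

Derivation:
After op 1 (add_cursor(4)): buffer="joqy" (len 4), cursors c1@0 c2@1 c3@4, authorship ....
After op 2 (move_left): buffer="joqy" (len 4), cursors c1@0 c2@0 c3@3, authorship ....
After op 3 (delete): buffer="joy" (len 3), cursors c1@0 c2@0 c3@2, authorship ...
After op 4 (add_cursor(0)): buffer="joy" (len 3), cursors c1@0 c2@0 c4@0 c3@2, authorship ...
After op 5 (insert('c')): buffer="cccjocy" (len 7), cursors c1@3 c2@3 c4@3 c3@6, authorship 124..3.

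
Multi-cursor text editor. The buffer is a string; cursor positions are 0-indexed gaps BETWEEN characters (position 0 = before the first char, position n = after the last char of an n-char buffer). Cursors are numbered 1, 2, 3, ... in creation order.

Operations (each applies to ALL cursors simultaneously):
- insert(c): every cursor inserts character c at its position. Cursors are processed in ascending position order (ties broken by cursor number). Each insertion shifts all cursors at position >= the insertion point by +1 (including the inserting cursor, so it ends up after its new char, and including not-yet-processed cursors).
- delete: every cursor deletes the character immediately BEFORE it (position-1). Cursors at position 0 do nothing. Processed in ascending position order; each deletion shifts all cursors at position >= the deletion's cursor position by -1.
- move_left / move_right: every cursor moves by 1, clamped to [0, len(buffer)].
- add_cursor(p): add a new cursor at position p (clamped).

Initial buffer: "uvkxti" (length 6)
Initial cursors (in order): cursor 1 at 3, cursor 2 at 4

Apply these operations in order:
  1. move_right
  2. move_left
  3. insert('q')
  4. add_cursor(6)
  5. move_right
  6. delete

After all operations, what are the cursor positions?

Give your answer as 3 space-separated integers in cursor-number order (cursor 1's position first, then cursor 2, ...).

After op 1 (move_right): buffer="uvkxti" (len 6), cursors c1@4 c2@5, authorship ......
After op 2 (move_left): buffer="uvkxti" (len 6), cursors c1@3 c2@4, authorship ......
After op 3 (insert('q')): buffer="uvkqxqti" (len 8), cursors c1@4 c2@6, authorship ...1.2..
After op 4 (add_cursor(6)): buffer="uvkqxqti" (len 8), cursors c1@4 c2@6 c3@6, authorship ...1.2..
After op 5 (move_right): buffer="uvkqxqti" (len 8), cursors c1@5 c2@7 c3@7, authorship ...1.2..
After op 6 (delete): buffer="uvkqi" (len 5), cursors c1@4 c2@4 c3@4, authorship ...1.

Answer: 4 4 4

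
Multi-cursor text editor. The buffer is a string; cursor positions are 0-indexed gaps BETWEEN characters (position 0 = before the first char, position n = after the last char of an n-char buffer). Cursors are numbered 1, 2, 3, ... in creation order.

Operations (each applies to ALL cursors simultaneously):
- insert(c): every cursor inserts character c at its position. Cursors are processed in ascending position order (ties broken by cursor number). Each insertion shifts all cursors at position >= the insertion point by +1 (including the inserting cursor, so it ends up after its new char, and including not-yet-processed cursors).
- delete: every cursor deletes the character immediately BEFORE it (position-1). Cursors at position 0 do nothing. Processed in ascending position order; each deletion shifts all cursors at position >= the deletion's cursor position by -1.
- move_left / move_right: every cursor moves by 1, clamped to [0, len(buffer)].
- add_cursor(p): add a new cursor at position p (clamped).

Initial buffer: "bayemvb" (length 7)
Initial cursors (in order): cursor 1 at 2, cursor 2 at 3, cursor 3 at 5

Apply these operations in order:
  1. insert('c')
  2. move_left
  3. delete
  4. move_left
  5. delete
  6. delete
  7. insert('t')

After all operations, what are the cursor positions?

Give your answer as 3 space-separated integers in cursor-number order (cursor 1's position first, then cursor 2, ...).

Answer: 3 3 3

Derivation:
After op 1 (insert('c')): buffer="bacycemcvb" (len 10), cursors c1@3 c2@5 c3@8, authorship ..1.2..3..
After op 2 (move_left): buffer="bacycemcvb" (len 10), cursors c1@2 c2@4 c3@7, authorship ..1.2..3..
After op 3 (delete): buffer="bccecvb" (len 7), cursors c1@1 c2@2 c3@4, authorship .12.3..
After op 4 (move_left): buffer="bccecvb" (len 7), cursors c1@0 c2@1 c3@3, authorship .12.3..
After op 5 (delete): buffer="cecvb" (len 5), cursors c1@0 c2@0 c3@1, authorship 1.3..
After op 6 (delete): buffer="ecvb" (len 4), cursors c1@0 c2@0 c3@0, authorship .3..
After op 7 (insert('t')): buffer="tttecvb" (len 7), cursors c1@3 c2@3 c3@3, authorship 123.3..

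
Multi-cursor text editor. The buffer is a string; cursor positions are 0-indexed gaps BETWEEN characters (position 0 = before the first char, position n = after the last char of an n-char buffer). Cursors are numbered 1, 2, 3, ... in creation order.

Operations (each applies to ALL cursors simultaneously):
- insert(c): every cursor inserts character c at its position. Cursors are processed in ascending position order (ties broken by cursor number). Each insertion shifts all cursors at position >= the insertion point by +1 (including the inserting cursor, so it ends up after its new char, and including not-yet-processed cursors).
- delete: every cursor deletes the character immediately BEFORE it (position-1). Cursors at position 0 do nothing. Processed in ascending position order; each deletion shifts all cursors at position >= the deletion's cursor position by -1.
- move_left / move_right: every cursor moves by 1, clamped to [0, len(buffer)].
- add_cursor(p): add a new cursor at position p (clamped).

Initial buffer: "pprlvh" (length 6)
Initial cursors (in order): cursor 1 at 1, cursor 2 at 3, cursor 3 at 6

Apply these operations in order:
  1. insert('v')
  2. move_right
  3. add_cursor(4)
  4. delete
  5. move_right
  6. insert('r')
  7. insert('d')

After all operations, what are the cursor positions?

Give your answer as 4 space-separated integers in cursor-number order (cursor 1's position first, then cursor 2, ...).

After op 1 (insert('v')): buffer="pvprvlvhv" (len 9), cursors c1@2 c2@5 c3@9, authorship .1..2...3
After op 2 (move_right): buffer="pvprvlvhv" (len 9), cursors c1@3 c2@6 c3@9, authorship .1..2...3
After op 3 (add_cursor(4)): buffer="pvprvlvhv" (len 9), cursors c1@3 c4@4 c2@6 c3@9, authorship .1..2...3
After op 4 (delete): buffer="pvvvh" (len 5), cursors c1@2 c4@2 c2@3 c3@5, authorship .12..
After op 5 (move_right): buffer="pvvvh" (len 5), cursors c1@3 c4@3 c2@4 c3@5, authorship .12..
After op 6 (insert('r')): buffer="pvvrrvrhr" (len 9), cursors c1@5 c4@5 c2@7 c3@9, authorship .1214.2.3
After op 7 (insert('d')): buffer="pvvrrddvrdhrd" (len 13), cursors c1@7 c4@7 c2@10 c3@13, authorship .121414.22.33

Answer: 7 10 13 7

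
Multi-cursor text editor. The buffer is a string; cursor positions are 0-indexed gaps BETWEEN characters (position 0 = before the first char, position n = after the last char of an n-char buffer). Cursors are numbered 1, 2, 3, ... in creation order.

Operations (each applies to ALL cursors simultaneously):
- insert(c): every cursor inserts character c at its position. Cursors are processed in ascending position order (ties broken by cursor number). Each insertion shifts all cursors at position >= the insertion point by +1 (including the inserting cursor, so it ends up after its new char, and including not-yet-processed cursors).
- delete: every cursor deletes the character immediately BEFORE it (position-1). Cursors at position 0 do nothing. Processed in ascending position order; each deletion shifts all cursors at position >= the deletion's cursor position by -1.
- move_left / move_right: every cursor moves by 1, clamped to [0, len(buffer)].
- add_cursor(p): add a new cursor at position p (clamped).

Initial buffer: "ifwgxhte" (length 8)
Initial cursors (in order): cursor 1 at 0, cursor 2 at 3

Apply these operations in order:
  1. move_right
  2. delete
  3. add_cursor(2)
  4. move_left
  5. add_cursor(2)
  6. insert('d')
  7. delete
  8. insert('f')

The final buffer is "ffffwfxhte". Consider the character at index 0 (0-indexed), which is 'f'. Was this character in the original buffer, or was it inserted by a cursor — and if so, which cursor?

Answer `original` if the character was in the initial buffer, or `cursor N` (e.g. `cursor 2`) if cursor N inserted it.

After op 1 (move_right): buffer="ifwgxhte" (len 8), cursors c1@1 c2@4, authorship ........
After op 2 (delete): buffer="fwxhte" (len 6), cursors c1@0 c2@2, authorship ......
After op 3 (add_cursor(2)): buffer="fwxhte" (len 6), cursors c1@0 c2@2 c3@2, authorship ......
After op 4 (move_left): buffer="fwxhte" (len 6), cursors c1@0 c2@1 c3@1, authorship ......
After op 5 (add_cursor(2)): buffer="fwxhte" (len 6), cursors c1@0 c2@1 c3@1 c4@2, authorship ......
After op 6 (insert('d')): buffer="dfddwdxhte" (len 10), cursors c1@1 c2@4 c3@4 c4@6, authorship 1.23.4....
After op 7 (delete): buffer="fwxhte" (len 6), cursors c1@0 c2@1 c3@1 c4@2, authorship ......
After op 8 (insert('f')): buffer="ffffwfxhte" (len 10), cursors c1@1 c2@4 c3@4 c4@6, authorship 1.23.4....
Authorship (.=original, N=cursor N): 1 . 2 3 . 4 . . . .
Index 0: author = 1

Answer: cursor 1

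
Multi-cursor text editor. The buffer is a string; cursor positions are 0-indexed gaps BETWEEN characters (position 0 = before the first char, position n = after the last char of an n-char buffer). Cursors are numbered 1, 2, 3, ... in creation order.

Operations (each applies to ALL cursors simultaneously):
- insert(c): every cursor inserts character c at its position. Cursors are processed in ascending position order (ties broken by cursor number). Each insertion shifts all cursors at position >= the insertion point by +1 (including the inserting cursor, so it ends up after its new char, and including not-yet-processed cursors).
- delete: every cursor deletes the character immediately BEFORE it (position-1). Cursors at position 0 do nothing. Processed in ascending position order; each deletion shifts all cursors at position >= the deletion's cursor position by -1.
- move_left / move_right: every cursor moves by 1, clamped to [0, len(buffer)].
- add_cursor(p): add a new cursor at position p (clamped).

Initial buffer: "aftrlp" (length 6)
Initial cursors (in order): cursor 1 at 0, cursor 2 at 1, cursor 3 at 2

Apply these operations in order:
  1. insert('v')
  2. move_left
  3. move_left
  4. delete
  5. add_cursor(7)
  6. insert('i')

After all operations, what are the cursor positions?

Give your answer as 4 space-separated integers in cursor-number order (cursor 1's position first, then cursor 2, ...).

After op 1 (insert('v')): buffer="vavfvtrlp" (len 9), cursors c1@1 c2@3 c3@5, authorship 1.2.3....
After op 2 (move_left): buffer="vavfvtrlp" (len 9), cursors c1@0 c2@2 c3@4, authorship 1.2.3....
After op 3 (move_left): buffer="vavfvtrlp" (len 9), cursors c1@0 c2@1 c3@3, authorship 1.2.3....
After op 4 (delete): buffer="afvtrlp" (len 7), cursors c1@0 c2@0 c3@1, authorship ..3....
After op 5 (add_cursor(7)): buffer="afvtrlp" (len 7), cursors c1@0 c2@0 c3@1 c4@7, authorship ..3....
After op 6 (insert('i')): buffer="iiaifvtrlpi" (len 11), cursors c1@2 c2@2 c3@4 c4@11, authorship 12.3.3....4

Answer: 2 2 4 11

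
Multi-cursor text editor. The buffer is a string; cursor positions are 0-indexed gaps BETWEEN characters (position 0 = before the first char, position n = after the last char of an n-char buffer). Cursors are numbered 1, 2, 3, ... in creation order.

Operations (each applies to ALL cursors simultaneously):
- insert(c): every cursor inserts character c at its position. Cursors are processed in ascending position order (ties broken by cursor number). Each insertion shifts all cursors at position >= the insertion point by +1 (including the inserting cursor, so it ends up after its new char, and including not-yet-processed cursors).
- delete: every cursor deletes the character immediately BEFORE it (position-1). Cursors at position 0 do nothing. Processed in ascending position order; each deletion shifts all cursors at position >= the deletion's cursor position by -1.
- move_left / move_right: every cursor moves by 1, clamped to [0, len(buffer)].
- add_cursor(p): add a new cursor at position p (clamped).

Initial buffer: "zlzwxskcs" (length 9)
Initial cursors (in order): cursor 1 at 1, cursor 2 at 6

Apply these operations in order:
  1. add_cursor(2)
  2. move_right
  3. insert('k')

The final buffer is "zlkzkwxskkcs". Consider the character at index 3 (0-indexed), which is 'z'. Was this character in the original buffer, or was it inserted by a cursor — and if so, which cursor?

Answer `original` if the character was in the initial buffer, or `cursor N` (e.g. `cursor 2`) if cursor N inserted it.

Answer: original

Derivation:
After op 1 (add_cursor(2)): buffer="zlzwxskcs" (len 9), cursors c1@1 c3@2 c2@6, authorship .........
After op 2 (move_right): buffer="zlzwxskcs" (len 9), cursors c1@2 c3@3 c2@7, authorship .........
After op 3 (insert('k')): buffer="zlkzkwxskkcs" (len 12), cursors c1@3 c3@5 c2@10, authorship ..1.3....2..
Authorship (.=original, N=cursor N): . . 1 . 3 . . . . 2 . .
Index 3: author = original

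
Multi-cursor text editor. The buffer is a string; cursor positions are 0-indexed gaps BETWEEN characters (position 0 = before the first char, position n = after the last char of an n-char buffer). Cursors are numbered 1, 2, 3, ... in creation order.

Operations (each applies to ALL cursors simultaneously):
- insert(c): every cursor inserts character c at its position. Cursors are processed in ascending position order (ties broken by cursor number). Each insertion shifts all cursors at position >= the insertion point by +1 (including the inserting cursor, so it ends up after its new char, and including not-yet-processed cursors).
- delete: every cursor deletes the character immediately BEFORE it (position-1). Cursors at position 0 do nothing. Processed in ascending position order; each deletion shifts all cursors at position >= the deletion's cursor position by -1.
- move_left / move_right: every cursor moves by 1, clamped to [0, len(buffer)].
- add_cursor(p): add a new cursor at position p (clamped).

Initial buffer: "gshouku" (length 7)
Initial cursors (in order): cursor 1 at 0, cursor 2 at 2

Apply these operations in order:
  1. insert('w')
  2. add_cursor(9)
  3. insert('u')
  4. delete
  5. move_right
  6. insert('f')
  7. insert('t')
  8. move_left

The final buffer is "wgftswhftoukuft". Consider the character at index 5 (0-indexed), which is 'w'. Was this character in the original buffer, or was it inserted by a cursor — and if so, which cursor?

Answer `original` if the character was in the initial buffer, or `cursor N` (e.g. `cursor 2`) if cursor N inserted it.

Answer: cursor 2

Derivation:
After op 1 (insert('w')): buffer="wgswhouku" (len 9), cursors c1@1 c2@4, authorship 1..2.....
After op 2 (add_cursor(9)): buffer="wgswhouku" (len 9), cursors c1@1 c2@4 c3@9, authorship 1..2.....
After op 3 (insert('u')): buffer="wugswuhoukuu" (len 12), cursors c1@2 c2@6 c3@12, authorship 11..22.....3
After op 4 (delete): buffer="wgswhouku" (len 9), cursors c1@1 c2@4 c3@9, authorship 1..2.....
After op 5 (move_right): buffer="wgswhouku" (len 9), cursors c1@2 c2@5 c3@9, authorship 1..2.....
After op 6 (insert('f')): buffer="wgfswhfoukuf" (len 12), cursors c1@3 c2@7 c3@12, authorship 1.1.2.2....3
After op 7 (insert('t')): buffer="wgftswhftoukuft" (len 15), cursors c1@4 c2@9 c3@15, authorship 1.11.2.22....33
After op 8 (move_left): buffer="wgftswhftoukuft" (len 15), cursors c1@3 c2@8 c3@14, authorship 1.11.2.22....33
Authorship (.=original, N=cursor N): 1 . 1 1 . 2 . 2 2 . . . . 3 3
Index 5: author = 2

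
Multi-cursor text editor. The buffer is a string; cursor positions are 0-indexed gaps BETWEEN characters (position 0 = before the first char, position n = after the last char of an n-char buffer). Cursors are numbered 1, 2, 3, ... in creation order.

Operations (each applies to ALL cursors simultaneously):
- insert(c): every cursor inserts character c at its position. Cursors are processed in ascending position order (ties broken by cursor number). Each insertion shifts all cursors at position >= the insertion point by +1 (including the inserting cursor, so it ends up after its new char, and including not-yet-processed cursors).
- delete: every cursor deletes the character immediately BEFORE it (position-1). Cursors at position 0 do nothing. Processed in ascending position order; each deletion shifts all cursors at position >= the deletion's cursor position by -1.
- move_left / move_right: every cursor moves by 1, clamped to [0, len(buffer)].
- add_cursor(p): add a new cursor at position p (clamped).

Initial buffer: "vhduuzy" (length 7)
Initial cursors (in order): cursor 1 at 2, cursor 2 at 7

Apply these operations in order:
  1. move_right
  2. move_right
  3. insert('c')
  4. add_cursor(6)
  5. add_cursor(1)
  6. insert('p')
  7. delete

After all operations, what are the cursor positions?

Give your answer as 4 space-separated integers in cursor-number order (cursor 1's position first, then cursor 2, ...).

After op 1 (move_right): buffer="vhduuzy" (len 7), cursors c1@3 c2@7, authorship .......
After op 2 (move_right): buffer="vhduuzy" (len 7), cursors c1@4 c2@7, authorship .......
After op 3 (insert('c')): buffer="vhducuzyc" (len 9), cursors c1@5 c2@9, authorship ....1...2
After op 4 (add_cursor(6)): buffer="vhducuzyc" (len 9), cursors c1@5 c3@6 c2@9, authorship ....1...2
After op 5 (add_cursor(1)): buffer="vhducuzyc" (len 9), cursors c4@1 c1@5 c3@6 c2@9, authorship ....1...2
After op 6 (insert('p')): buffer="vphducpupzycp" (len 13), cursors c4@2 c1@7 c3@9 c2@13, authorship .4...11.3..22
After op 7 (delete): buffer="vhducuzyc" (len 9), cursors c4@1 c1@5 c3@6 c2@9, authorship ....1...2

Answer: 5 9 6 1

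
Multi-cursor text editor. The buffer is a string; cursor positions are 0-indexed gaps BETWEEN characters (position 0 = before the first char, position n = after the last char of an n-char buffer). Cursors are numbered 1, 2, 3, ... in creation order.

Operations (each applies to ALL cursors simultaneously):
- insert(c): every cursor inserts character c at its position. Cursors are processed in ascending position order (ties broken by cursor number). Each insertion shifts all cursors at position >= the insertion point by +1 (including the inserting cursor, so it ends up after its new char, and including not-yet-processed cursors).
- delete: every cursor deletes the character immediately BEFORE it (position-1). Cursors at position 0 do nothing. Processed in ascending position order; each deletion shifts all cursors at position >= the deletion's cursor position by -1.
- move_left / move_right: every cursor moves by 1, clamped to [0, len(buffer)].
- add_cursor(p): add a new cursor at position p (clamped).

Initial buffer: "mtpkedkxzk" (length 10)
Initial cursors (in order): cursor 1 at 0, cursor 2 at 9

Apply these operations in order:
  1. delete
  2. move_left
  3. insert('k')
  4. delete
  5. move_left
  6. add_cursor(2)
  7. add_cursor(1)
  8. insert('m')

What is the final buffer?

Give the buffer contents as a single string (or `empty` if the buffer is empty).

After op 1 (delete): buffer="mtpkedkxk" (len 9), cursors c1@0 c2@8, authorship .........
After op 2 (move_left): buffer="mtpkedkxk" (len 9), cursors c1@0 c2@7, authorship .........
After op 3 (insert('k')): buffer="kmtpkedkkxk" (len 11), cursors c1@1 c2@9, authorship 1.......2..
After op 4 (delete): buffer="mtpkedkxk" (len 9), cursors c1@0 c2@7, authorship .........
After op 5 (move_left): buffer="mtpkedkxk" (len 9), cursors c1@0 c2@6, authorship .........
After op 6 (add_cursor(2)): buffer="mtpkedkxk" (len 9), cursors c1@0 c3@2 c2@6, authorship .........
After op 7 (add_cursor(1)): buffer="mtpkedkxk" (len 9), cursors c1@0 c4@1 c3@2 c2@6, authorship .........
After op 8 (insert('m')): buffer="mmmtmpkedmkxk" (len 13), cursors c1@1 c4@3 c3@5 c2@10, authorship 1.4.3....2...

Answer: mmmtmpkedmkxk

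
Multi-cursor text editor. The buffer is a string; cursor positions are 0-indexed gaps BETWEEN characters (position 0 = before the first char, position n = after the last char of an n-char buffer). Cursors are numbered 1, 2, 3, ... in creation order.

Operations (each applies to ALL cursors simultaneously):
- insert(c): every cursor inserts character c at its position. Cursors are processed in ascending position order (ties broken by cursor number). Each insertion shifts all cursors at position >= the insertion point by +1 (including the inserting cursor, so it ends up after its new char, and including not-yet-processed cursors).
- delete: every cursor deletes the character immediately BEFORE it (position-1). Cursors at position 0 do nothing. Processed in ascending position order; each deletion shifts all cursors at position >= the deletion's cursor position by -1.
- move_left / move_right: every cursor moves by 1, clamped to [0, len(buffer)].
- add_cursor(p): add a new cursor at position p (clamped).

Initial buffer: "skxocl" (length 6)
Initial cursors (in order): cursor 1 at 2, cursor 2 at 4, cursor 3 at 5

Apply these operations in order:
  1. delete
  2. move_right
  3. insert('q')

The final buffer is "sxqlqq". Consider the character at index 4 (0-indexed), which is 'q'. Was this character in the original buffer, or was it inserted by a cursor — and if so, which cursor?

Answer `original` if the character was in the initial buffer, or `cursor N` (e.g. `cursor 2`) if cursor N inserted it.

After op 1 (delete): buffer="sxl" (len 3), cursors c1@1 c2@2 c3@2, authorship ...
After op 2 (move_right): buffer="sxl" (len 3), cursors c1@2 c2@3 c3@3, authorship ...
After op 3 (insert('q')): buffer="sxqlqq" (len 6), cursors c1@3 c2@6 c3@6, authorship ..1.23
Authorship (.=original, N=cursor N): . . 1 . 2 3
Index 4: author = 2

Answer: cursor 2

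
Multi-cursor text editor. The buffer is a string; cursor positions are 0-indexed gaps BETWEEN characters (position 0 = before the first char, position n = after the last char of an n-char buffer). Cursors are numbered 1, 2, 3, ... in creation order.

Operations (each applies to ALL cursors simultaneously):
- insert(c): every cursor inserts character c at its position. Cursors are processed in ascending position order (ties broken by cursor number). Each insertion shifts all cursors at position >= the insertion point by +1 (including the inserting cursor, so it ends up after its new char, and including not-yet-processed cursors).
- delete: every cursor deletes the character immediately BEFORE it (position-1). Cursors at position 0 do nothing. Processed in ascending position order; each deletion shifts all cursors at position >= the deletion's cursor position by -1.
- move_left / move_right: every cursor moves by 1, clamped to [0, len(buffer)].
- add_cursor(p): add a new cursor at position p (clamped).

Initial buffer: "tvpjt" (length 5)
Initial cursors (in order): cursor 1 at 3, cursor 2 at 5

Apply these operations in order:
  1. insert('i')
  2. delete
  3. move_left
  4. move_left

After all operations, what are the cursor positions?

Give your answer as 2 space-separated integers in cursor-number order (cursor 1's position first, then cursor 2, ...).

Answer: 1 3

Derivation:
After op 1 (insert('i')): buffer="tvpijti" (len 7), cursors c1@4 c2@7, authorship ...1..2
After op 2 (delete): buffer="tvpjt" (len 5), cursors c1@3 c2@5, authorship .....
After op 3 (move_left): buffer="tvpjt" (len 5), cursors c1@2 c2@4, authorship .....
After op 4 (move_left): buffer="tvpjt" (len 5), cursors c1@1 c2@3, authorship .....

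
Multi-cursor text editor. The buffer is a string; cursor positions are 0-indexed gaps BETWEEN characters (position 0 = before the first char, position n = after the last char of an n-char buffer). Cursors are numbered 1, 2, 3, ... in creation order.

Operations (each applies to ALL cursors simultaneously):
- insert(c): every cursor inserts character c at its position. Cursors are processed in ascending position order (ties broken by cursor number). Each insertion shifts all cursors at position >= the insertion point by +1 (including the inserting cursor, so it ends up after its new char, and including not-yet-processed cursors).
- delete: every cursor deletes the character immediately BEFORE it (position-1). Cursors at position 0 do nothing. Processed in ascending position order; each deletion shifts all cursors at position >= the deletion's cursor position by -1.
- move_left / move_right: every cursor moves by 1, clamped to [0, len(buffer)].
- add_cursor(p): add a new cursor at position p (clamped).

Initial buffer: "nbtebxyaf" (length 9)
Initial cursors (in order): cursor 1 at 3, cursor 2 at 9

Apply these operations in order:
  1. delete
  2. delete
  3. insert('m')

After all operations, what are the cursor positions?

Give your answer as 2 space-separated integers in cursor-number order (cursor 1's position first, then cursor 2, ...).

Answer: 2 7

Derivation:
After op 1 (delete): buffer="nbebxya" (len 7), cursors c1@2 c2@7, authorship .......
After op 2 (delete): buffer="nebxy" (len 5), cursors c1@1 c2@5, authorship .....
After op 3 (insert('m')): buffer="nmebxym" (len 7), cursors c1@2 c2@7, authorship .1....2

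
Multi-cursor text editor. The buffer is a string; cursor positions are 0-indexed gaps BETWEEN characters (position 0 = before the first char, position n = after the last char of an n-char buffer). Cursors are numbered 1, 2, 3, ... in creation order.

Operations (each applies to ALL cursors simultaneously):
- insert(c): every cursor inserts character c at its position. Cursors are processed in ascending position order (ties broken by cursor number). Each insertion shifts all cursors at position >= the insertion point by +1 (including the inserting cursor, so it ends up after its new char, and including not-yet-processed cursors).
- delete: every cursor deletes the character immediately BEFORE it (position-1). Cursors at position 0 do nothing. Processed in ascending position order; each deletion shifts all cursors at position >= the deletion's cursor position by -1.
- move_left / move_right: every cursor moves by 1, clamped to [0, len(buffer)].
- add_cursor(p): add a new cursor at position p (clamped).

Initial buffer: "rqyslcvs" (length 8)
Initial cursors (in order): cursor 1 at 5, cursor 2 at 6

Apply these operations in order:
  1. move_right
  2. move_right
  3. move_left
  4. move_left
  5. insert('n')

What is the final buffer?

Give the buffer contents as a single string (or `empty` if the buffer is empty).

Answer: rqyslncnvs

Derivation:
After op 1 (move_right): buffer="rqyslcvs" (len 8), cursors c1@6 c2@7, authorship ........
After op 2 (move_right): buffer="rqyslcvs" (len 8), cursors c1@7 c2@8, authorship ........
After op 3 (move_left): buffer="rqyslcvs" (len 8), cursors c1@6 c2@7, authorship ........
After op 4 (move_left): buffer="rqyslcvs" (len 8), cursors c1@5 c2@6, authorship ........
After op 5 (insert('n')): buffer="rqyslncnvs" (len 10), cursors c1@6 c2@8, authorship .....1.2..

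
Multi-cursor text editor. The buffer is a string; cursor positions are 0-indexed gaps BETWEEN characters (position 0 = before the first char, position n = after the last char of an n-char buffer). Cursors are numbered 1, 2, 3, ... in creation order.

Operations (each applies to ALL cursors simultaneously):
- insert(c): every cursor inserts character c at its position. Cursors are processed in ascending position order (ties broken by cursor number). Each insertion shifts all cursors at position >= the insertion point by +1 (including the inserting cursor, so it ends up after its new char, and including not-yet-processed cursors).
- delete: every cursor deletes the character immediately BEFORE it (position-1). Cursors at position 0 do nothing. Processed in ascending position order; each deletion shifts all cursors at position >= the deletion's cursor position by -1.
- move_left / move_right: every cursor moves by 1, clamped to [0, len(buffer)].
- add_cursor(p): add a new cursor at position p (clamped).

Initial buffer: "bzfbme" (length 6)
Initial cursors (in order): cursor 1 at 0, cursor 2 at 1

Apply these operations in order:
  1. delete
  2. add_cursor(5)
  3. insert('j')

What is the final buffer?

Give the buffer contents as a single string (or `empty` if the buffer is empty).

After op 1 (delete): buffer="zfbme" (len 5), cursors c1@0 c2@0, authorship .....
After op 2 (add_cursor(5)): buffer="zfbme" (len 5), cursors c1@0 c2@0 c3@5, authorship .....
After op 3 (insert('j')): buffer="jjzfbmej" (len 8), cursors c1@2 c2@2 c3@8, authorship 12.....3

Answer: jjzfbmej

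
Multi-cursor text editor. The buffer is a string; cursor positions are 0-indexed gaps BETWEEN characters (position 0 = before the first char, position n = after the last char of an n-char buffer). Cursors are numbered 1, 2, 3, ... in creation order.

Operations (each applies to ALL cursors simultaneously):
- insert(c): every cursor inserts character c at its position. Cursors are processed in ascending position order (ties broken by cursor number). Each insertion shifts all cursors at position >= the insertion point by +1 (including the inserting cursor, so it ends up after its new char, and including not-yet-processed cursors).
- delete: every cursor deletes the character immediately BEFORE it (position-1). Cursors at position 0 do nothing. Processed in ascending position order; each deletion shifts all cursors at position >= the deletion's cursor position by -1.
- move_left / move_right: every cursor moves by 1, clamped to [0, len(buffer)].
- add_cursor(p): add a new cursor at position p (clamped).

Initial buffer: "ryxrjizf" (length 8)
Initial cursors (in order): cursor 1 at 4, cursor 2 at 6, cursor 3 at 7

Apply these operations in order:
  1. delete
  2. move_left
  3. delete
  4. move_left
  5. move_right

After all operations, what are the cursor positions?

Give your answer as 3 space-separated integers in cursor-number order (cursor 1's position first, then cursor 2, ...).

After op 1 (delete): buffer="ryxjf" (len 5), cursors c1@3 c2@4 c3@4, authorship .....
After op 2 (move_left): buffer="ryxjf" (len 5), cursors c1@2 c2@3 c3@3, authorship .....
After op 3 (delete): buffer="jf" (len 2), cursors c1@0 c2@0 c3@0, authorship ..
After op 4 (move_left): buffer="jf" (len 2), cursors c1@0 c2@0 c3@0, authorship ..
After op 5 (move_right): buffer="jf" (len 2), cursors c1@1 c2@1 c3@1, authorship ..

Answer: 1 1 1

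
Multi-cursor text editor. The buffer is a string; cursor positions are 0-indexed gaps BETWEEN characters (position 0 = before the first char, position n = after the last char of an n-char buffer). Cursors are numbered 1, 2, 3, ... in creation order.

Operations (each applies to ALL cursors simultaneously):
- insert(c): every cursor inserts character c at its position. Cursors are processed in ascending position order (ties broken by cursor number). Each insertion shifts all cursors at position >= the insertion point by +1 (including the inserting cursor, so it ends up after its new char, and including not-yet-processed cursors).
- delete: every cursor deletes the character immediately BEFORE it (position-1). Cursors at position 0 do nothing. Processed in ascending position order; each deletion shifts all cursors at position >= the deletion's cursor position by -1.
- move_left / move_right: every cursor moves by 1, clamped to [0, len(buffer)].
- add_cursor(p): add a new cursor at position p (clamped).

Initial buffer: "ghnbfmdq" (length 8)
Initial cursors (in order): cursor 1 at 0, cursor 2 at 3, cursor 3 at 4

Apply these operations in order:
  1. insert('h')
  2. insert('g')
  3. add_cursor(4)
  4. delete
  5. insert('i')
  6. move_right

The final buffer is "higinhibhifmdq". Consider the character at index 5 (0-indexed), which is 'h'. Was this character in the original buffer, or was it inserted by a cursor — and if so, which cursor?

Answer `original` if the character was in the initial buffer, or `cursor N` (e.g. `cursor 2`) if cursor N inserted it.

Answer: cursor 2

Derivation:
After op 1 (insert('h')): buffer="hghnhbhfmdq" (len 11), cursors c1@1 c2@5 c3@7, authorship 1...2.3....
After op 2 (insert('g')): buffer="hgghnhgbhgfmdq" (len 14), cursors c1@2 c2@7 c3@10, authorship 11...22.33....
After op 3 (add_cursor(4)): buffer="hgghnhgbhgfmdq" (len 14), cursors c1@2 c4@4 c2@7 c3@10, authorship 11...22.33....
After op 4 (delete): buffer="hgnhbhfmdq" (len 10), cursors c1@1 c4@2 c2@4 c3@6, authorship 1..2.3....
After op 5 (insert('i')): buffer="higinhibhifmdq" (len 14), cursors c1@2 c4@4 c2@7 c3@10, authorship 11.4.22.33....
After op 6 (move_right): buffer="higinhibhifmdq" (len 14), cursors c1@3 c4@5 c2@8 c3@11, authorship 11.4.22.33....
Authorship (.=original, N=cursor N): 1 1 . 4 . 2 2 . 3 3 . . . .
Index 5: author = 2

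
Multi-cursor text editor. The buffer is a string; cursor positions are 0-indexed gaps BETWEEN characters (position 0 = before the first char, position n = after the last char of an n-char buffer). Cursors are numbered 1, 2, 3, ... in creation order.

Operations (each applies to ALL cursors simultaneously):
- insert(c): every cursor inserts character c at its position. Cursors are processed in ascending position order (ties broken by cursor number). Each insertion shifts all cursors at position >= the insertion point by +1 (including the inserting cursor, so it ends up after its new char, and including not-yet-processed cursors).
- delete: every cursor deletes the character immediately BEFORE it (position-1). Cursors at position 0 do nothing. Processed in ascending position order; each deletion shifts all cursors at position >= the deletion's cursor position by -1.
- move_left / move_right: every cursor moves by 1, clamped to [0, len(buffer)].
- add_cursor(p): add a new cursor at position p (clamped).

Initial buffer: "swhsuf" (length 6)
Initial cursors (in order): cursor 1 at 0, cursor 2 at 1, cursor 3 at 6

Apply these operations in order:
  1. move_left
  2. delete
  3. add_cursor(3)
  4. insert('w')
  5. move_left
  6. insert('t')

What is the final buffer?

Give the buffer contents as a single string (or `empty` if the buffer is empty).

Answer: wttwswhtwstwf

Derivation:
After op 1 (move_left): buffer="swhsuf" (len 6), cursors c1@0 c2@0 c3@5, authorship ......
After op 2 (delete): buffer="swhsf" (len 5), cursors c1@0 c2@0 c3@4, authorship .....
After op 3 (add_cursor(3)): buffer="swhsf" (len 5), cursors c1@0 c2@0 c4@3 c3@4, authorship .....
After op 4 (insert('w')): buffer="wwswhwswf" (len 9), cursors c1@2 c2@2 c4@6 c3@8, authorship 12...4.3.
After op 5 (move_left): buffer="wwswhwswf" (len 9), cursors c1@1 c2@1 c4@5 c3@7, authorship 12...4.3.
After op 6 (insert('t')): buffer="wttwswhtwstwf" (len 13), cursors c1@3 c2@3 c4@8 c3@11, authorship 1122...44.33.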